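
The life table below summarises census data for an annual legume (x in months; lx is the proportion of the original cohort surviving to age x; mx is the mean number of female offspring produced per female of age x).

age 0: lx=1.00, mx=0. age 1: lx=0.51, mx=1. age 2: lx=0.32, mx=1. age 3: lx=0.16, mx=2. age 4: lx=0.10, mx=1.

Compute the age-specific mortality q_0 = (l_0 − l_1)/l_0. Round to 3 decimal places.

0.490

q_0 = (l_0 − l_1) / l_0 = (1 − 0.51) / 1
     = 0.49 / 1 = 0.49 → 0.490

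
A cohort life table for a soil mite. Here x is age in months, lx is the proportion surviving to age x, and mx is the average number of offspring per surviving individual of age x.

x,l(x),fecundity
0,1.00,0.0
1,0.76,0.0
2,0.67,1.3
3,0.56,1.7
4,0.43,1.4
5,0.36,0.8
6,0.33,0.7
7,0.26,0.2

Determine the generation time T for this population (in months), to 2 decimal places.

3.40

lx·mx: 0, 0, 0.871, 0.952, 0.602, 0.288, 0.231, 0.052 → R0 = 2.996
x·lx·mx: 0, 0, 1.742, 2.856, 2.408, 1.44, 1.386, 0.364 → Σ = 10.196
T = 10.196 / 2.996 = 3.403204… → 3.40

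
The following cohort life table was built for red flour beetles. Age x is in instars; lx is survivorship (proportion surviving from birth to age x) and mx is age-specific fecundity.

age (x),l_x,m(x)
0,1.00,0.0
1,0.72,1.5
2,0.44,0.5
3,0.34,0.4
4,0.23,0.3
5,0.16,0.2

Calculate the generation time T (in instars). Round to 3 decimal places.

lx·mx: 0, 1.08, 0.22, 0.136, 0.069, 0.032 → R0 = 1.537
x·lx·mx: 0, 1.08, 0.44, 0.408, 0.276, 0.16 → Σ = 2.364
T = 2.364 / 1.537 = 1.538061… → 1.538

1.538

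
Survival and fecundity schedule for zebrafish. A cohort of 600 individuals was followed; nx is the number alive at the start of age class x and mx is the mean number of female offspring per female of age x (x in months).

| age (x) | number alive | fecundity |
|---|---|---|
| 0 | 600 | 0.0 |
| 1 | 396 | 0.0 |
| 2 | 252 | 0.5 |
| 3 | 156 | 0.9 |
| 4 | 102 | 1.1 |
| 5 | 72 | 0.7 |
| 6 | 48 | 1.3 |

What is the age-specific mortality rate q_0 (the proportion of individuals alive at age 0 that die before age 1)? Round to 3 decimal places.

lx = nx/n0 = nx/600: 1, 0.66, 0.42, 0.26, 0.17, 0.12, 0.08
q_0 = (l_0 − l_1) / l_0 = (1 − 0.66) / 1
     = 0.34 / 1 = 0.34 → 0.340

0.340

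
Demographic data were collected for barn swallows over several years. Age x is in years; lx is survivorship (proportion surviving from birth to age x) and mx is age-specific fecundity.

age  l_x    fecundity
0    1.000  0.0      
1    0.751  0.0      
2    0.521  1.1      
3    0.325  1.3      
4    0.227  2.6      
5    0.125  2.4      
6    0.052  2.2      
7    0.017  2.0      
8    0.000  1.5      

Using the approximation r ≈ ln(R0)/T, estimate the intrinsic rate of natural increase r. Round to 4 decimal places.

R0 = Σ lx·mx = 0 + 0 + 0.5731 + 0.4225 + 0.5902 + 0.3 + 0.1144 + 0.034 + 0 = 2.0342
Σ x·lx·mx = 7.1989; T = 7.1989/2.0342 = 3.53893…
r ≈ ln(R0)/T = ln(2.0342)/3.53893… = 0.200654… → 0.2007

0.2007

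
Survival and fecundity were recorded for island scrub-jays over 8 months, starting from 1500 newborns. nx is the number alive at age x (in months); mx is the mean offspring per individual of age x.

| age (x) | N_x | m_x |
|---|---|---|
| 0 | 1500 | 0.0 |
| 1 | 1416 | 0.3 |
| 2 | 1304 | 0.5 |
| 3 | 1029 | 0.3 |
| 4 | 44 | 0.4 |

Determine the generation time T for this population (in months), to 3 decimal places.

1.942

lx = nx/n0 = nx/1500: 1, 0.944, 0.86933…, 0.686, 0.02933…
lx·mx: 0, 0.2832, 0.434667…, 0.2058, 0.011733… → R0 = 0.9354…
x·lx·mx: 0, 0.2832, 0.869333…, 0.6174, 0.046933… → Σ = 1.816867…
T = 1.816867… / 0.9354… = 1.942342… → 1.942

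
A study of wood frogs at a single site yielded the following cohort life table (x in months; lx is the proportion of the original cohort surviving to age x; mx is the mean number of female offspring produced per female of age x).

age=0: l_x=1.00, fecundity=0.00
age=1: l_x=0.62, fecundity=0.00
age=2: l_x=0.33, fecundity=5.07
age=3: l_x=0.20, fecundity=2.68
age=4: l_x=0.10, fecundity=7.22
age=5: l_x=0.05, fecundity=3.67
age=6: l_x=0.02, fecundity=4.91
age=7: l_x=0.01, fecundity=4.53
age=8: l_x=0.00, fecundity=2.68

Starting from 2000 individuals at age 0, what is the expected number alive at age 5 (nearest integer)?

Expected survivors = N0 · l_5 = 2000 × 0.05 = 100 → 100

100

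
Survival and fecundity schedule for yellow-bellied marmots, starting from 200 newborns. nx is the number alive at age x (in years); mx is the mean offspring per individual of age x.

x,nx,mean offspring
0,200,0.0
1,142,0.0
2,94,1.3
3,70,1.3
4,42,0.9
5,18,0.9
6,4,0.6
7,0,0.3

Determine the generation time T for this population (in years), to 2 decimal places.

2.83

lx = nx/n0 = nx/200: 1, 0.71, 0.47, 0.35, 0.21, 0.09, 0.02, 0
lx·mx: 0, 0, 0.611, 0.455, 0.189, 0.081, 0.012, 0 → R0 = 1.348
x·lx·mx: 0, 0, 1.222, 1.365, 0.756, 0.405, 0.072, 0 → Σ = 3.82
T = 3.82 / 1.348 = 2.833828… → 2.83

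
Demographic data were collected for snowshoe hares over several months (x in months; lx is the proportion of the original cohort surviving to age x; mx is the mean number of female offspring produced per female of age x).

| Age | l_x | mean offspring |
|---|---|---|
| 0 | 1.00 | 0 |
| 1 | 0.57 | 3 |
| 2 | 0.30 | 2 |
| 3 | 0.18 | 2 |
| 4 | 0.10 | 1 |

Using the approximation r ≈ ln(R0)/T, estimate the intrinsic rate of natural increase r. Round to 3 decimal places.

0.643

R0 = Σ lx·mx = 0 + 1.71 + 0.6 + 0.36 + 0.1 = 2.77
Σ x·lx·mx = 4.39; T = 4.39/2.77 = 1.58484…
r ≈ ln(R0)/T = ln(2.77)/1.58484… = 0.64287… → 0.643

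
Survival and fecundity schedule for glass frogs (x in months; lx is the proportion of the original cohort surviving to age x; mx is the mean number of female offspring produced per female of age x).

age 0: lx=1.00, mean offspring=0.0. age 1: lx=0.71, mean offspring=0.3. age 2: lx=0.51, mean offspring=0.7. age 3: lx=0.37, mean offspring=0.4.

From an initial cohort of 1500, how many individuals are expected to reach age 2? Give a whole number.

765

Expected survivors = N0 · l_2 = 1500 × 0.51 = 765 → 765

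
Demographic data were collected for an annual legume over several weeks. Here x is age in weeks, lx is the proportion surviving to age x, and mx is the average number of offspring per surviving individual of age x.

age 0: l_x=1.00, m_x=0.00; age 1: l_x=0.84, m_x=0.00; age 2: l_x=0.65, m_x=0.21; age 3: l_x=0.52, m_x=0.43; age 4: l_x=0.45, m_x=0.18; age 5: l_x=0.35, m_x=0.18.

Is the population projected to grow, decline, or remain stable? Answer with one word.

R0 = Σ lx·mx = 0 + 0 + 0.1365 + 0.2236 + 0.081 + 0.063 = 0.5041
R0 < 1, so the population is declining.

declining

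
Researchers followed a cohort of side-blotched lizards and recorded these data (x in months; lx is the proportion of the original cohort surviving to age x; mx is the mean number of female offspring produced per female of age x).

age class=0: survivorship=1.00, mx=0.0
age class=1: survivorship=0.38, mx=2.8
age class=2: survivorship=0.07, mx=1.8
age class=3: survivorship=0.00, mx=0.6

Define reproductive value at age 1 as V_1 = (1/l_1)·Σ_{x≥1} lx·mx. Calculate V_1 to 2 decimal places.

lx·mx for x ≥ 1: 1.064, 0.126, 0 → sum = 1.19
V_1 = 1.19 / l_1 = 1.19 / 0.38 = 3.131579… → 3.13

3.13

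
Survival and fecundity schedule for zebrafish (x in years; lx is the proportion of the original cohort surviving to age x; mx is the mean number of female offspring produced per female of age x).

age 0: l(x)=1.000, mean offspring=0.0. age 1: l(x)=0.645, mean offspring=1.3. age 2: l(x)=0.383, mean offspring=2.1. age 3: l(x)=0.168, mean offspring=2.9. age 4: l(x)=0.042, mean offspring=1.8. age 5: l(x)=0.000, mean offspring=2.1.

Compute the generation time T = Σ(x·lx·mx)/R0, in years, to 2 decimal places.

lx·mx: 0, 0.8385, 0.8043, 0.4872, 0.0756, 0 → R0 = 2.2056
x·lx·mx: 0, 0.8385, 1.6086, 1.4616, 0.3024, 0 → Σ = 4.2111
T = 4.2111 / 2.2056 = 1.909276… → 1.91

1.91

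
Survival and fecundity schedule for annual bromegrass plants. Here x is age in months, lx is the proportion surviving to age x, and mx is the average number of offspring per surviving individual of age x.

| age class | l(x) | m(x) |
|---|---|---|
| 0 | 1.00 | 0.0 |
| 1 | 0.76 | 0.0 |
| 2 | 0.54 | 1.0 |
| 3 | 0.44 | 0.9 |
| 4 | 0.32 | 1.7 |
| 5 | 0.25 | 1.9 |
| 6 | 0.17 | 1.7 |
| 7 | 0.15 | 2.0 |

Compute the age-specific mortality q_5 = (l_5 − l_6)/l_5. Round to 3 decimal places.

q_5 = (l_5 − l_6) / l_5 = (0.25 − 0.17) / 0.25
     = 0.08 / 0.25 = 0.32 → 0.320

0.320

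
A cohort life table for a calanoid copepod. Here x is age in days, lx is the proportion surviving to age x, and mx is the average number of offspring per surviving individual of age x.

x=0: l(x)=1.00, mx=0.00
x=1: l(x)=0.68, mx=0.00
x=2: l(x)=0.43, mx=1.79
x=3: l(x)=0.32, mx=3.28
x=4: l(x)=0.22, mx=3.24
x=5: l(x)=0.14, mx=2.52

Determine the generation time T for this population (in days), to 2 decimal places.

lx·mx: 0, 0, 0.7697, 1.0496, 0.7128, 0.3528 → R0 = 2.8849
x·lx·mx: 0, 0, 1.5394, 3.1488, 2.8512, 1.764 → Σ = 9.3034
T = 9.3034 / 2.8849 = 3.22486… → 3.22

3.22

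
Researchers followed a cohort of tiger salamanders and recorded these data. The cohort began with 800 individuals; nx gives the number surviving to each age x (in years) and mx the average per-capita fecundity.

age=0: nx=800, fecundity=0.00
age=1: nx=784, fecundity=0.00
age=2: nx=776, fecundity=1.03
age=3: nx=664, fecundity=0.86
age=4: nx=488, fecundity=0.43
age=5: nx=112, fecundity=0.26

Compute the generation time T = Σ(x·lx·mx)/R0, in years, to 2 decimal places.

2.67

lx = nx/n0 = nx/800: 1, 0.98, 0.97, 0.83, 0.61, 0.14
lx·mx: 0, 0, 0.9991, 0.7138, 0.2623, 0.0364 → R0 = 2.0116
x·lx·mx: 0, 0, 1.9982, 2.1414, 1.0492, 0.182 → Σ = 5.3708
T = 5.3708 / 2.0116 = 2.669914… → 2.67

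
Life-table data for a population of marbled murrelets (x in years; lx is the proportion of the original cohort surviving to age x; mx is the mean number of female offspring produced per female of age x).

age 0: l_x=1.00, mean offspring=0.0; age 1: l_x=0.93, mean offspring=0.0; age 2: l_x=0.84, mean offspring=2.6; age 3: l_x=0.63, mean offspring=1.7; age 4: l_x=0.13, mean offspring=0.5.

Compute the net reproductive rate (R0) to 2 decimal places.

3.32

lx·mx by age: 0, 0, 2.184, 1.071, 0.065
R0 = Σ lx·mx = 3.32 → 3.32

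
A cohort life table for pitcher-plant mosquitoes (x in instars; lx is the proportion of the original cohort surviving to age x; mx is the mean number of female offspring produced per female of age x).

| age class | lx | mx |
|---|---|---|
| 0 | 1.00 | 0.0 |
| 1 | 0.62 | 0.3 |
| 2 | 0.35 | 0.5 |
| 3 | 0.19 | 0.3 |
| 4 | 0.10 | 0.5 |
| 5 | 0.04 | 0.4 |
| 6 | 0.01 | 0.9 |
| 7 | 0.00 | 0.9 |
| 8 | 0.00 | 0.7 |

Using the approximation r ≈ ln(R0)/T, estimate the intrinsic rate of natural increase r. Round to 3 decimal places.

R0 = Σ lx·mx = 0 + 0.186 + 0.175 + 0.057 + 0.05 + 0.016 + 0.009 + 0 + 0 = 0.493
Σ x·lx·mx = 1.041; T = 1.041/0.493 = 2.11156…
r ≈ ln(R0)/T = ln(0.493)/2.11156… = -0.33494… → -0.335

-0.335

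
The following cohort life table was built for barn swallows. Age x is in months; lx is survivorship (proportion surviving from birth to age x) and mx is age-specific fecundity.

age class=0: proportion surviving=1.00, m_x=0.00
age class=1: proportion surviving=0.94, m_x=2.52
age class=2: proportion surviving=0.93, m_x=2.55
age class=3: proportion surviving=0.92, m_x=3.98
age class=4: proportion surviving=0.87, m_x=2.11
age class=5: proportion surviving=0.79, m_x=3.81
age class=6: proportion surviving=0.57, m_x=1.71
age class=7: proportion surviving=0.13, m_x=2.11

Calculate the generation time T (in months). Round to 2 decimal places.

lx·mx: 0, 2.3688, 2.3715, 3.6616, 1.8357, 3.0099, 0.9747, 0.2743 → R0 = 14.4965
x·lx·mx: 0, 2.3688, 4.743, 10.9848, 7.3428, 15.0495, 5.8482, 1.9201 → Σ = 48.2572
T = 48.2572 / 14.4965 = 3.328886… → 3.33

3.33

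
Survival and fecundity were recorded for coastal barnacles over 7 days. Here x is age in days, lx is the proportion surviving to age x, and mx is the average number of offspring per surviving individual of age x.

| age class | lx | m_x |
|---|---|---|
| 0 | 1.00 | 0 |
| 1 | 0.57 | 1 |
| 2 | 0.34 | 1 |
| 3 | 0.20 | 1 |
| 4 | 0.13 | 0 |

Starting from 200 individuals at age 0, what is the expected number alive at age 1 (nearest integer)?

114

Expected survivors = N0 · l_1 = 200 × 0.57 = 114 → 114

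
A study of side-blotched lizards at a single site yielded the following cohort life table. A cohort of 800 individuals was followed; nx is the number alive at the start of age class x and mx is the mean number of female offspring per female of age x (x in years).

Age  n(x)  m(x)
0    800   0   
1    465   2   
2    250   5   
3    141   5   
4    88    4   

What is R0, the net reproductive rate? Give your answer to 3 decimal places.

4.046

lx = nx/n0 = nx/800: 1, 0.58125, 0.3125, 0.17625, 0.11
lx·mx by age: 0, 1.1625, 1.5625, 0.88125, 0.44
R0 = Σ lx·mx = 4.04625 → 4.046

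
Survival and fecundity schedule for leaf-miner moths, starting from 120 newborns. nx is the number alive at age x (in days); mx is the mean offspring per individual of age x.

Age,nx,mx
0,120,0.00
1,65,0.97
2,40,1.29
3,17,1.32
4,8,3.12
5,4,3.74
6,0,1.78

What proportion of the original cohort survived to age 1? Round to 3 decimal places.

0.542

l_1 = n_1/n_0 = 65/120 = 0.541667… → 0.542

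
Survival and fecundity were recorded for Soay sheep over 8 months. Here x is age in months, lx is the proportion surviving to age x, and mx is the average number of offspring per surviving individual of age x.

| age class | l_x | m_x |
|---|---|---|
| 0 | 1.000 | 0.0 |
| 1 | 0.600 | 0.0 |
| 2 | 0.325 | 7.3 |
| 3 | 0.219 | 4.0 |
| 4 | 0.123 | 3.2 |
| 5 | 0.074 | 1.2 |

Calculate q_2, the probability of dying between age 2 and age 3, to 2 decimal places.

q_2 = (l_2 − l_3) / l_2 = (0.325 − 0.219) / 0.325
     = 0.106 / 0.325 = 0.326154… → 0.33

0.33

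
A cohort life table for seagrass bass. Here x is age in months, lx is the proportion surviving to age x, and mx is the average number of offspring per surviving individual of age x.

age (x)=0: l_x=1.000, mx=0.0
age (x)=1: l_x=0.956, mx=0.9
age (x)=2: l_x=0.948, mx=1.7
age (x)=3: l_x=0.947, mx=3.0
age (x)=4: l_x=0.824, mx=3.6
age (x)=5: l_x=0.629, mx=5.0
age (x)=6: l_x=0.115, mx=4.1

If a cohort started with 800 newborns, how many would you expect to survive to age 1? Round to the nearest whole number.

Expected survivors = N0 · l_1 = 800 × 0.956 = 764.8 → 765

765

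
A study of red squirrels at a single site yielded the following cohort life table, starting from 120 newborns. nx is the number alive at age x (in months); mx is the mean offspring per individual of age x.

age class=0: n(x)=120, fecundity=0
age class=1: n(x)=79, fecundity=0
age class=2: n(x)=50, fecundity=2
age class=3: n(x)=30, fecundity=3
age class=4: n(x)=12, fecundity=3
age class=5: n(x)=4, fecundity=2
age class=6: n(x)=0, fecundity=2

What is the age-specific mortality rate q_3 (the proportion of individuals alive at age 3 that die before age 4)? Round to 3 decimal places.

lx = nx/n0 = nx/120: 1, 0.65833…, 0.41667…, 0.25, 0.1, 0.03333…, 0
q_3 = (l_3 − l_4) / l_3 = (0.25 − 0.1) / 0.25
     = 0.15 / 0.25 = 0.6 → 0.600

0.600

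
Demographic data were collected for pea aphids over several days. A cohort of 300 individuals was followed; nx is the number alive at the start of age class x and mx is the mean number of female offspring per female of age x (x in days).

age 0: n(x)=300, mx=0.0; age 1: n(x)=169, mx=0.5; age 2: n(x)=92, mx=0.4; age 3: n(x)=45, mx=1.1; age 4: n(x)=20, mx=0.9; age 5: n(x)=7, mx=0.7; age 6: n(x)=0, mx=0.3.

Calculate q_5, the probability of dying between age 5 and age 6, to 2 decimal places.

lx = nx/n0 = nx/300: 1, 0.56333…, 0.30667…, 0.15, 0.06667…, 0.02333…, 0
q_5 = (l_5 − l_6) / l_5 = (0.023333… − 0) / 0.023333…
     = 0.023333… / 0.023333… = 1 → 1.00

1.00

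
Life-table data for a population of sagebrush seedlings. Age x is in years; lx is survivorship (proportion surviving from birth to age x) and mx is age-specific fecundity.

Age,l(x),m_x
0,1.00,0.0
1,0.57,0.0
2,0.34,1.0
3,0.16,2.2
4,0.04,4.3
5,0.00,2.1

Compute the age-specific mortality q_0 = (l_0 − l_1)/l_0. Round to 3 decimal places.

0.430

q_0 = (l_0 − l_1) / l_0 = (1 − 0.57) / 1
     = 0.43 / 1 = 0.43 → 0.430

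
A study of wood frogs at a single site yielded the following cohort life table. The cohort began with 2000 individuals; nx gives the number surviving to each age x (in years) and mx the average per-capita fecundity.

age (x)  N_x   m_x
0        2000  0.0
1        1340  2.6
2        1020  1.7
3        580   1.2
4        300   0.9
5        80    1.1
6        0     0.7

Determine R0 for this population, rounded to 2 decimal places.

lx = nx/n0 = nx/2000: 1, 0.67, 0.51, 0.29, 0.15, 0.04, 0
lx·mx by age: 0, 1.742, 0.867, 0.348, 0.135, 0.044, 0
R0 = Σ lx·mx = 3.136 → 3.14

3.14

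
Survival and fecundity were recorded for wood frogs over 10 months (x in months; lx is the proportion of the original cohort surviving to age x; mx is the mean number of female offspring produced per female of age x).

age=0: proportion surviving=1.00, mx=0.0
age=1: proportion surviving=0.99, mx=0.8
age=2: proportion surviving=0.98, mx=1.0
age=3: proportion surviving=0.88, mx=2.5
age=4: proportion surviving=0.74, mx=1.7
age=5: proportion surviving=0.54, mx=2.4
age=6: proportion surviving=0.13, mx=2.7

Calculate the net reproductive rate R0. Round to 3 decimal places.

6.877

lx·mx by age: 0, 0.792, 0.98, 2.2, 1.258, 1.296, 0.351
R0 = Σ lx·mx = 6.877 → 6.877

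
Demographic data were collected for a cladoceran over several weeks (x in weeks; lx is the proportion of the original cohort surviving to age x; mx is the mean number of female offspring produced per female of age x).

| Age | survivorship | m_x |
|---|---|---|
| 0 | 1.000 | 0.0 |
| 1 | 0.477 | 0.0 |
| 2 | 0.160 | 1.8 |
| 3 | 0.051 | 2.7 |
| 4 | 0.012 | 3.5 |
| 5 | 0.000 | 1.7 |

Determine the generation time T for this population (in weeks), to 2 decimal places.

2.47

lx·mx: 0, 0, 0.288, 0.1377, 0.042, 0 → R0 = 0.4677
x·lx·mx: 0, 0, 0.576, 0.4131, 0.168, 0 → Σ = 1.1571
T = 1.1571 / 0.4677 = 2.474022… → 2.47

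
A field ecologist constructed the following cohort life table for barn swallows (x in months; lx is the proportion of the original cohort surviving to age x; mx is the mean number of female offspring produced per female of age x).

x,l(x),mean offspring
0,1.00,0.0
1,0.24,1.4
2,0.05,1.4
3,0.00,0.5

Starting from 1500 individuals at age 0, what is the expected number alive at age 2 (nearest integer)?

75

Expected survivors = N0 · l_2 = 1500 × 0.05 = 75 → 75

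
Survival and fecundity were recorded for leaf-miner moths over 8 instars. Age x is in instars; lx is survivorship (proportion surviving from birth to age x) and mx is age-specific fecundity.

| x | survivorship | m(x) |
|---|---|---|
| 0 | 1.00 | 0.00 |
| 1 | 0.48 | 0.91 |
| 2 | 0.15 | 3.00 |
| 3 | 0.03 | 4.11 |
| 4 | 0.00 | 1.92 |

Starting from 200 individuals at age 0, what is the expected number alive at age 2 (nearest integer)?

Expected survivors = N0 · l_2 = 200 × 0.15 = 30 → 30

30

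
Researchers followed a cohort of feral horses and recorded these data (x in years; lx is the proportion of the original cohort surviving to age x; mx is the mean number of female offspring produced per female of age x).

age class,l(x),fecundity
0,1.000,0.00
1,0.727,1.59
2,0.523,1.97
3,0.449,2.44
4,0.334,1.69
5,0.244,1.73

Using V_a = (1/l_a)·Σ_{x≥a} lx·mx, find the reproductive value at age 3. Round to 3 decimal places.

4.637

lx·mx for x ≥ 3: 1.09556, 0.56446, 0.42212 → sum = 2.08214
V_3 = 2.08214 / l_3 = 2.08214 / 0.449 = 4.637283… → 4.637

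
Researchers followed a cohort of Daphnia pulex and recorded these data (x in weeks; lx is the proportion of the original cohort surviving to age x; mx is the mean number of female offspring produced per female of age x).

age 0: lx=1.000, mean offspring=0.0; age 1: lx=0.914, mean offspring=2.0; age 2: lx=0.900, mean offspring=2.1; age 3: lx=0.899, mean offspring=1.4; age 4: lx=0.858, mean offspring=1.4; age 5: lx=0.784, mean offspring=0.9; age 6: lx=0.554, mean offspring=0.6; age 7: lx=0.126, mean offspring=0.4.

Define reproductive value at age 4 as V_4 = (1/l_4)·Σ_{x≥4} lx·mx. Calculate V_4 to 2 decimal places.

lx·mx for x ≥ 4: 1.2012, 0.7056, 0.3324, 0.0504 → sum = 2.2896
V_4 = 2.2896 / l_4 = 2.2896 / 0.858 = 2.668531… → 2.67

2.67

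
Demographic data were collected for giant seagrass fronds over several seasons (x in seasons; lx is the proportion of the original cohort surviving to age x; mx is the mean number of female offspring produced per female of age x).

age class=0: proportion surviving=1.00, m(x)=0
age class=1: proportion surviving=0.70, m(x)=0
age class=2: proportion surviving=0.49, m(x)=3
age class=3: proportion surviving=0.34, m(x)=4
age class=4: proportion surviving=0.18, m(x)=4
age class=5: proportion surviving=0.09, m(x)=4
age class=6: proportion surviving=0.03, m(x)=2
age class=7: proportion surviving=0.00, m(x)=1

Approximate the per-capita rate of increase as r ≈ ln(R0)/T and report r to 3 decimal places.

0.454

R0 = Σ lx·mx = 0 + 0 + 1.47 + 1.36 + 0.72 + 0.36 + 0.06 + 0 = 3.97
Σ x·lx·mx = 12.06; T = 12.06/3.97 = 3.03778…
r ≈ ln(R0)/T = ln(3.97)/3.03778… = 0.45387… → 0.454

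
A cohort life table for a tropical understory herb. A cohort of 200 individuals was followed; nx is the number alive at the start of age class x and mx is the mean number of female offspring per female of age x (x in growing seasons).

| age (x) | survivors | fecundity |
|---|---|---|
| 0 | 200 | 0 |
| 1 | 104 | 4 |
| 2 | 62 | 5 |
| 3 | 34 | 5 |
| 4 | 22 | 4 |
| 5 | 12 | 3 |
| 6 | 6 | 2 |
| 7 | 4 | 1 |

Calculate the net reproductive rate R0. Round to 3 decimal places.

5.180

lx = nx/n0 = nx/200: 1, 0.52, 0.31, 0.17, 0.11, 0.06, 0.03, 0.02
lx·mx by age: 0, 2.08, 1.55, 0.85, 0.44, 0.18, 0.06, 0.02
R0 = Σ lx·mx = 5.18 → 5.180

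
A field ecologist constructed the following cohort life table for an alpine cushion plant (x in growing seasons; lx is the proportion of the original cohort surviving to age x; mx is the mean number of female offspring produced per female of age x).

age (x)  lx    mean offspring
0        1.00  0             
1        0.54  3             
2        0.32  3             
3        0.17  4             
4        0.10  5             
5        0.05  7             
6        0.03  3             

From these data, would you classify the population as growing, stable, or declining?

R0 = Σ lx·mx = 0 + 1.62 + 0.96 + 0.68 + 0.5 + 0.35 + 0.09 = 4.2
R0 > 1, so the population is growing.

growing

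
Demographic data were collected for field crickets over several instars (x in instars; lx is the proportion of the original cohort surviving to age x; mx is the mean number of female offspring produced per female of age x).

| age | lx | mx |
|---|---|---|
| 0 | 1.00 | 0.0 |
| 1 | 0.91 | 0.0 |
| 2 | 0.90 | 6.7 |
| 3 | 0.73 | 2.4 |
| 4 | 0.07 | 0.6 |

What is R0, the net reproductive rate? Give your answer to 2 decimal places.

lx·mx by age: 0, 0, 6.03, 1.752, 0.042
R0 = Σ lx·mx = 7.824 → 7.82

7.82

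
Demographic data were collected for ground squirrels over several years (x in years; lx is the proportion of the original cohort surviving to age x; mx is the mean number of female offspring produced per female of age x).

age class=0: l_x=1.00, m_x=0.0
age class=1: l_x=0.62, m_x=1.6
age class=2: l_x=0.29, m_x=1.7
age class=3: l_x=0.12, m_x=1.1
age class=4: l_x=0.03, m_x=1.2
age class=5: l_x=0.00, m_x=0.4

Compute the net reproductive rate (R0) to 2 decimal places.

1.65

lx·mx by age: 0, 0.992, 0.493, 0.132, 0.036, 0
R0 = Σ lx·mx = 1.653 → 1.65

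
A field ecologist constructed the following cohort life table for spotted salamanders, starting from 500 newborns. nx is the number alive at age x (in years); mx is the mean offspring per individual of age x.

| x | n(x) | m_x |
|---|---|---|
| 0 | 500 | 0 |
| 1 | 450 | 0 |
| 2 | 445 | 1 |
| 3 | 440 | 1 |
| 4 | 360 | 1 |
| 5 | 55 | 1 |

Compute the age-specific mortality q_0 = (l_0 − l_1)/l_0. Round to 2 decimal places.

0.10

lx = nx/n0 = nx/500: 1, 0.9, 0.89, 0.88, 0.72, 0.11
q_0 = (l_0 − l_1) / l_0 = (1 − 0.9) / 1
     = 0.1 / 1 = 0.1 → 0.10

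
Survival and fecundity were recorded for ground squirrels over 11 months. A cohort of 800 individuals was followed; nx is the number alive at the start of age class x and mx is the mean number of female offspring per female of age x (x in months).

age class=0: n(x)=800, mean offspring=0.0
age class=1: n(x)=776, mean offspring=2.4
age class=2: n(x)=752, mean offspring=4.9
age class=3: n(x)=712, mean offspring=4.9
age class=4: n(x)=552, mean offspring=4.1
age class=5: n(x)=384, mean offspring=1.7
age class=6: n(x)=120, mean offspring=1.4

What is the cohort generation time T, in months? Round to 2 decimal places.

2.72

lx = nx/n0 = nx/800: 1, 0.97, 0.94, 0.89, 0.69, 0.48, 0.15
lx·mx: 0, 2.328, 4.606, 4.361, 2.829, 0.816, 0.21 → R0 = 15.15
x·lx·mx: 0, 2.328, 9.212, 13.083, 11.316, 4.08, 1.26 → Σ = 41.279
T = 41.279 / 15.15 = 2.724686… → 2.72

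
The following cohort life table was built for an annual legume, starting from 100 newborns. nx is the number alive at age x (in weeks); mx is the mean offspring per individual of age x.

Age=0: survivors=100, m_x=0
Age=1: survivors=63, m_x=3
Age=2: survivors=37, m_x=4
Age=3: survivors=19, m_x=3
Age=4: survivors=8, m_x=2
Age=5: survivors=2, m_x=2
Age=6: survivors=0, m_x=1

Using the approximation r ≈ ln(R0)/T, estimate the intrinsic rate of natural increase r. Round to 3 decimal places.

lx = nx/n0 = nx/100: 1, 0.63, 0.37, 0.19, 0.08, 0.02, 0
R0 = Σ lx·mx = 0 + 1.89 + 1.48 + 0.57 + 0.16 + 0.04 + 0 = 4.14
Σ x·lx·mx = 7.4; T = 7.4/4.14 = 1.78744…
r ≈ ln(R0)/T = ln(4.14)/1.78744… = 0.79482… → 0.795

0.795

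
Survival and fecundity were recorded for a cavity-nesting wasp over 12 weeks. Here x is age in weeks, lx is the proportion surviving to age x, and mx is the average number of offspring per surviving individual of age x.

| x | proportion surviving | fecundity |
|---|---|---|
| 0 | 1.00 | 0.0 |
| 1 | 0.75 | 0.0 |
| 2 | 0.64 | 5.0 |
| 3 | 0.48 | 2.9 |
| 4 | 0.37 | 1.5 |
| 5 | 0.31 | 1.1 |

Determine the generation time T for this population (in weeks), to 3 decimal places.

lx·mx: 0, 0, 3.2, 1.392, 0.555, 0.341 → R0 = 5.488
x·lx·mx: 0, 0, 6.4, 4.176, 2.22, 1.705 → Σ = 14.501
T = 14.501 / 5.488 = 2.64231… → 2.642

2.642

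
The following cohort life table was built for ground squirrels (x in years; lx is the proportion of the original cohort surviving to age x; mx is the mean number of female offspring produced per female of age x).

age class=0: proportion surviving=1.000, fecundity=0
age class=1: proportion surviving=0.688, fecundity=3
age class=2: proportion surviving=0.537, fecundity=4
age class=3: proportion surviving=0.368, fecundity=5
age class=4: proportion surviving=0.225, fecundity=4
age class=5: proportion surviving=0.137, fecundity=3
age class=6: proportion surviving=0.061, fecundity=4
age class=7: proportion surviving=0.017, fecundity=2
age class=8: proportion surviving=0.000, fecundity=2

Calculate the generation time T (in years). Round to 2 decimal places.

2.52

lx·mx: 0, 2.064, 2.148, 1.84, 0.9, 0.411, 0.244, 0.034, 0 → R0 = 7.641
x·lx·mx: 0, 2.064, 4.296, 5.52, 3.6, 2.055, 1.464, 0.238, 0 → Σ = 19.237
T = 19.237 / 7.641 = 2.517602… → 2.52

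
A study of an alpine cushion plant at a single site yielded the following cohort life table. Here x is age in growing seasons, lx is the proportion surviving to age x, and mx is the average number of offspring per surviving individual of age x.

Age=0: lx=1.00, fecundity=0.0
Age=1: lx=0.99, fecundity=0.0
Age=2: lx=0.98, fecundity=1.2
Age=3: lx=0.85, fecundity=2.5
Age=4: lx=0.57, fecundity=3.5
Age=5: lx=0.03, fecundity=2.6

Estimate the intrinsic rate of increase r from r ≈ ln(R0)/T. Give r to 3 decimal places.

R0 = Σ lx·mx = 0 + 0 + 1.176 + 2.125 + 1.995 + 0.078 = 5.374
Σ x·lx·mx = 17.097; T = 17.097/5.374 = 3.18143…
r ≈ ln(R0)/T = ln(5.374)/3.18143… = 0.52856… → 0.529

0.529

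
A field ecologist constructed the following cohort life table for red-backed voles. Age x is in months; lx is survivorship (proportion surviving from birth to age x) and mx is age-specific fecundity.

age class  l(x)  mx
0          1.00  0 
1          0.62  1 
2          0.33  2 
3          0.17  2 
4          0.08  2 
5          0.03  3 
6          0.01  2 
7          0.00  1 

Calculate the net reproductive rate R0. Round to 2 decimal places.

1.89

lx·mx by age: 0, 0.62, 0.66, 0.34, 0.16, 0.09, 0.02, 0
R0 = Σ lx·mx = 1.89 → 1.89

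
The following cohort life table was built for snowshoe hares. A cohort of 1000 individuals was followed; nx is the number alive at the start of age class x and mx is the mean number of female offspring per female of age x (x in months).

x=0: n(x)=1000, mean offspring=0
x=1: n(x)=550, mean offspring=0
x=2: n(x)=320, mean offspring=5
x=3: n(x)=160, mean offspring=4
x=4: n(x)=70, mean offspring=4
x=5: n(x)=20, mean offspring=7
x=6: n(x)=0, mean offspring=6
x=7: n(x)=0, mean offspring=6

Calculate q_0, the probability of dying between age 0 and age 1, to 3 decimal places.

0.450

lx = nx/n0 = nx/1000: 1, 0.55, 0.32, 0.16, 0.07, 0.02, 0, 0
q_0 = (l_0 − l_1) / l_0 = (1 − 0.55) / 1
     = 0.45 / 1 = 0.45 → 0.450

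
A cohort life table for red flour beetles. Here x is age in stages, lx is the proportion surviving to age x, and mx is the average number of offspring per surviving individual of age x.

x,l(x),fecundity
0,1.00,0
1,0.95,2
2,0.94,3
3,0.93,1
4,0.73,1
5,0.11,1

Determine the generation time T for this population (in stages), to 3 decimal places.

2.126

lx·mx: 0, 1.9, 2.82, 0.93, 0.73, 0.11 → R0 = 6.49
x·lx·mx: 0, 1.9, 5.64, 2.79, 2.92, 0.55 → Σ = 13.8
T = 13.8 / 6.49 = 2.126348… → 2.126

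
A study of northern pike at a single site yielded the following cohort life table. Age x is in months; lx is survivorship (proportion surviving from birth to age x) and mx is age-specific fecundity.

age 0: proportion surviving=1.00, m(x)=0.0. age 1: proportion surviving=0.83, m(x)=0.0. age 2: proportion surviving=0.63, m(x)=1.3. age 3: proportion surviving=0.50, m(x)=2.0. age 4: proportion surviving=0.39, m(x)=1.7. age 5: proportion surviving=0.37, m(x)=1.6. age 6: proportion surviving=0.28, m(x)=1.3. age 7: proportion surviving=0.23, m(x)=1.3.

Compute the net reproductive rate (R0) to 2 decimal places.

3.74

lx·mx by age: 0, 0, 0.819, 1, 0.663, 0.592, 0.364, 0.299
R0 = Σ lx·mx = 3.737 → 3.74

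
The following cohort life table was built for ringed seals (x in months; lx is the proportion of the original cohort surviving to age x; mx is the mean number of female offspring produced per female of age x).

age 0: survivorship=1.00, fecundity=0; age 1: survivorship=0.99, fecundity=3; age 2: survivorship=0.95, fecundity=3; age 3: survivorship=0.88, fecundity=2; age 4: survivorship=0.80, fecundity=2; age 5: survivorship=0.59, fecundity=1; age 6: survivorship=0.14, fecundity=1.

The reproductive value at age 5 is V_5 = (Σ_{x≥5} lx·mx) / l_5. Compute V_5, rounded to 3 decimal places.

lx·mx for x ≥ 5: 0.59, 0.14 → sum = 0.73
V_5 = 0.73 / l_5 = 0.73 / 0.59 = 1.237288… → 1.237

1.237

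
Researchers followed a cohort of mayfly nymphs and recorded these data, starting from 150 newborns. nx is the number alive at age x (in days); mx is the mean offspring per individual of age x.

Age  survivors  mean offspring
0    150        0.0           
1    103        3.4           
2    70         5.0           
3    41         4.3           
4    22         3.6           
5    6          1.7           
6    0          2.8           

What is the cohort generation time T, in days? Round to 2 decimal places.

2.02

lx = nx/n0 = nx/150: 1, 0.68667…, 0.46667…, 0.27333…, 0.14667…, 0.04, 0
lx·mx: 0, 2.334667…, 2.333333…, 1.175333…, 0.528…, 0.068, 0 → R0 = 6.439333…
x·lx·mx: 0, 2.334667…, 4.666667…, 3.526…, 2.112…, 0.34, 0 → Σ = 12.979333…
T = 12.979333… / 6.439333… = 2.015633… → 2.02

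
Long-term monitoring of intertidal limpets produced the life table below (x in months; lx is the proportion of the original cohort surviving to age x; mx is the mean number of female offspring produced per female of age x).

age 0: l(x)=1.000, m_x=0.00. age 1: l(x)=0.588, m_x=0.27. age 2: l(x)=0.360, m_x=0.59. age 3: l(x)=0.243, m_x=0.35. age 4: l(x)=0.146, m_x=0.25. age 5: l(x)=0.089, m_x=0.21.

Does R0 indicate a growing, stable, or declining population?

R0 = Σ lx·mx = 0 + 0.15876 + 0.2124 + 0.08505 + 0.0365 + 0.01869 = 0.5114
R0 < 1, so the population is declining.

declining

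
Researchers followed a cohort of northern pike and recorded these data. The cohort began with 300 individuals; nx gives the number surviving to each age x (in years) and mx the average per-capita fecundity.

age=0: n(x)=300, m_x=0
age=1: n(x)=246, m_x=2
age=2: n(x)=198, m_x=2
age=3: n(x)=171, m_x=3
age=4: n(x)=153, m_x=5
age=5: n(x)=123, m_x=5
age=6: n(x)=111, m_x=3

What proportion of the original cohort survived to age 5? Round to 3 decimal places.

l_5 = n_5/n_0 = 123/300 = 0.41 → 0.410

0.410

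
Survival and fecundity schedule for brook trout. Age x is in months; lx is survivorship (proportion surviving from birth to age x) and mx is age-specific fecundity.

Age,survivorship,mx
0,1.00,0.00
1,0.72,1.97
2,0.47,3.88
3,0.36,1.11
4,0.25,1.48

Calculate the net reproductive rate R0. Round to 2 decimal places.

4.01

lx·mx by age: 0, 1.4184, 1.8236, 0.3996, 0.37
R0 = Σ lx·mx = 4.0116 → 4.01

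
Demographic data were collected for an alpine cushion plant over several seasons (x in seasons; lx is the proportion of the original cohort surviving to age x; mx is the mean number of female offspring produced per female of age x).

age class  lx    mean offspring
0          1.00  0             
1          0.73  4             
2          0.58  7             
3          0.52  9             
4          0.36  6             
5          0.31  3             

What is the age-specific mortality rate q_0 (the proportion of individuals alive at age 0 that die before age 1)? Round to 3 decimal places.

q_0 = (l_0 − l_1) / l_0 = (1 − 0.73) / 1
     = 0.27 / 1 = 0.27 → 0.270

0.270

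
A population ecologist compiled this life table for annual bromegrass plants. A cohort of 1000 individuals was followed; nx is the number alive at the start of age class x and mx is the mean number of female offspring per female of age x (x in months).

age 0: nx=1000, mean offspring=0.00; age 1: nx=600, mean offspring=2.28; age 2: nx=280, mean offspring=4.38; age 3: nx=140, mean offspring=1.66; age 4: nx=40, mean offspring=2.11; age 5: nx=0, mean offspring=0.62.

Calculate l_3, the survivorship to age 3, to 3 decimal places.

l_3 = n_3/n_0 = 140/1000 = 0.14 → 0.140

0.140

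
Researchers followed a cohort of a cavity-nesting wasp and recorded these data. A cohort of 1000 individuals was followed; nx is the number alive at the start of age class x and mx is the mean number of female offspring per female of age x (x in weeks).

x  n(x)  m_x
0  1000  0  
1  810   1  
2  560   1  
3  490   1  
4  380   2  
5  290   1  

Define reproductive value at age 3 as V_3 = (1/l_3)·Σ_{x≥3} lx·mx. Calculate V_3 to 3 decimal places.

lx = nx/n0 = nx/1000: 1, 0.81, 0.56, 0.49, 0.38, 0.29
lx·mx for x ≥ 3: 0.49, 0.76, 0.29 → sum = 1.54
V_3 = 1.54 / l_3 = 1.54 / 0.49 = 3.142857… → 3.143

3.143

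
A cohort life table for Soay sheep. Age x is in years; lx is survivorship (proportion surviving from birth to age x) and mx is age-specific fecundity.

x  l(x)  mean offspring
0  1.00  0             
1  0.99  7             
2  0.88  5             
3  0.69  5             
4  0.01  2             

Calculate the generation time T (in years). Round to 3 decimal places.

1.768

lx·mx: 0, 6.93, 4.4, 3.45, 0.02 → R0 = 14.8
x·lx·mx: 0, 6.93, 8.8, 10.35, 0.08 → Σ = 26.16
T = 26.16 / 14.8 = 1.767568… → 1.768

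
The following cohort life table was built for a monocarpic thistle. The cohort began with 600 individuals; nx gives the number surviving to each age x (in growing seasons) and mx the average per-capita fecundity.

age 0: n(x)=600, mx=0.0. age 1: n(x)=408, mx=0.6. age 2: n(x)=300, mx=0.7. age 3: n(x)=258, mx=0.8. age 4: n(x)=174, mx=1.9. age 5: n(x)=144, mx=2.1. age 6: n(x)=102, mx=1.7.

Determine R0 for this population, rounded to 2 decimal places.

lx = nx/n0 = nx/600: 1, 0.68, 0.5, 0.43, 0.29, 0.24, 0.17
lx·mx by age: 0, 0.408, 0.35, 0.344, 0.551, 0.504, 0.289
R0 = Σ lx·mx = 2.446 → 2.45

2.45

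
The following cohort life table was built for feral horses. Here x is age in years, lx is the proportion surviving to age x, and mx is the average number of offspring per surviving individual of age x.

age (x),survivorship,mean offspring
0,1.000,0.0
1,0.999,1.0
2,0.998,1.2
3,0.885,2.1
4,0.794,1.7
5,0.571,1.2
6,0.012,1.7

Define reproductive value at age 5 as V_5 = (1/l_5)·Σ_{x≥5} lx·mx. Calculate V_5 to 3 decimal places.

1.236

lx·mx for x ≥ 5: 0.6852, 0.0204 → sum = 0.7056
V_5 = 0.7056 / l_5 = 0.7056 / 0.571 = 1.235727… → 1.236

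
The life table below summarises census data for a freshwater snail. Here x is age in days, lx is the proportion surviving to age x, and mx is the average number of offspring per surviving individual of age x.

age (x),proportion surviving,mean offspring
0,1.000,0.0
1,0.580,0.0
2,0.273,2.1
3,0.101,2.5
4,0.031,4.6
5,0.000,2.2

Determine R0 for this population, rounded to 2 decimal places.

0.97

lx·mx by age: 0, 0, 0.5733, 0.2525, 0.1426, 0
R0 = Σ lx·mx = 0.9684 → 0.97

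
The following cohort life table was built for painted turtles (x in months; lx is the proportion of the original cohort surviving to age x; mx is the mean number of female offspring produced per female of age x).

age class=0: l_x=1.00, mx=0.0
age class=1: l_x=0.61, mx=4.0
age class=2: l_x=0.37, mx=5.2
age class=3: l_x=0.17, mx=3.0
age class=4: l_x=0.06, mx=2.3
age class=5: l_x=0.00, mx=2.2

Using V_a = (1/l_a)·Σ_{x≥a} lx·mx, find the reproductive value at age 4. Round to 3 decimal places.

2.300

lx·mx for x ≥ 4: 0.138, 0 → sum = 0.138
V_4 = 0.138 / l_4 = 0.138 / 0.06 = 2.3 → 2.300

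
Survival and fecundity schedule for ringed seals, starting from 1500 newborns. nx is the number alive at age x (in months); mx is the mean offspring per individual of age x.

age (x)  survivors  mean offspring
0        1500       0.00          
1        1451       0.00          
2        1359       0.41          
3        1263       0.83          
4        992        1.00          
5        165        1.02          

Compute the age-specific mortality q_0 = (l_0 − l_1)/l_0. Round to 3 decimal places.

lx = nx/n0 = nx/1500: 1, 0.96733…, 0.906, 0.842, 0.66133…, 0.11
q_0 = (l_0 − l_1) / l_0 = (1 − 0.967333…) / 1
     = 0.032667… / 1 = 0.032667… → 0.033

0.033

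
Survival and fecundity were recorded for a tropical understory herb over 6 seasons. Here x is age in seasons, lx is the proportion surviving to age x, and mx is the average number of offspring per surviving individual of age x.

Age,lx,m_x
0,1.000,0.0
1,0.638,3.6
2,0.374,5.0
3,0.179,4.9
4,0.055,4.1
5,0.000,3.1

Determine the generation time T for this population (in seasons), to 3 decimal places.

lx·mx: 0, 2.2968, 1.87, 0.8771, 0.2255, 0 → R0 = 5.2694
x·lx·mx: 0, 2.2968, 3.74, 2.6313, 0.902, 0 → Σ = 9.5701
T = 9.5701 / 5.2694 = 1.816165… → 1.816

1.816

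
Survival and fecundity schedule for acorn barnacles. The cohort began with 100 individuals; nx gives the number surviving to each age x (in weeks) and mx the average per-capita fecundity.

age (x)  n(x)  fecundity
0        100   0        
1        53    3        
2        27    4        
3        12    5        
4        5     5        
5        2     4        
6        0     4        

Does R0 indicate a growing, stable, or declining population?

lx = nx/n0 = nx/100: 1, 0.53, 0.27, 0.12, 0.05, 0.02, 0
R0 = Σ lx·mx = 0 + 1.59 + 1.08 + 0.6 + 0.25 + 0.08 + 0 = 3.6
R0 > 1, so the population is growing.

growing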